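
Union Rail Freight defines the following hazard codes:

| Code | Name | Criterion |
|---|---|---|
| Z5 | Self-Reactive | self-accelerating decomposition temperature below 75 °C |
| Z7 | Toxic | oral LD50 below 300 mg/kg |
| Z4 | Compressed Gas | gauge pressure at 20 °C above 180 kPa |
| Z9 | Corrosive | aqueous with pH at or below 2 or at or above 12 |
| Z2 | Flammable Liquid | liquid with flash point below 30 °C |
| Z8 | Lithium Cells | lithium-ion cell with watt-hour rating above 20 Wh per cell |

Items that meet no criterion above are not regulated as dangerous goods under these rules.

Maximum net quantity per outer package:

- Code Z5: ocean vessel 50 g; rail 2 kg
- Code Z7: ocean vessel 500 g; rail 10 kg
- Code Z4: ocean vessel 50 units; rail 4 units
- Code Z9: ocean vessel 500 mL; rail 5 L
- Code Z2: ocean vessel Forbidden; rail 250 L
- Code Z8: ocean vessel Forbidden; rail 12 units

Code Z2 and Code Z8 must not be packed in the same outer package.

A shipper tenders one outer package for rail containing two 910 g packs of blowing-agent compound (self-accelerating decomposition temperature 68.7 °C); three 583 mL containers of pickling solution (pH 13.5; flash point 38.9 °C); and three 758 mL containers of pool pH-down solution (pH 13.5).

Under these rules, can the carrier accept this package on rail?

Yes

Self-accelerating decomposition temperature 68.7 °C meets the Code Z5 criterion (Self-Reactive), so the blowing-agent compound is Code Z5.
Pickling solution: pH 13.5 ≥ 12 → Code Z9 (Corrosive).
With pH 13.5 (≥ 12), the pool pH-down solution falls in Code Z9.
Code Z5 quantity: two 910 g packs = 1.82 kg.
That is within the Code Z5 rail limit of 2 kg.
Code Z9 net quantity: (three 583 mL containers = 1.749 L) + (three 758 mL containers = 2.274 L) = 4.023 L.
4.023 L ≤ 5 L (rail limit, Code Z9) — within limit.
The segregation rule (Code Z2 with Code Z8) does not apply to Code Z5 with Code Z9.
Every hazard code is within its rail limit and no segregation rule is violated.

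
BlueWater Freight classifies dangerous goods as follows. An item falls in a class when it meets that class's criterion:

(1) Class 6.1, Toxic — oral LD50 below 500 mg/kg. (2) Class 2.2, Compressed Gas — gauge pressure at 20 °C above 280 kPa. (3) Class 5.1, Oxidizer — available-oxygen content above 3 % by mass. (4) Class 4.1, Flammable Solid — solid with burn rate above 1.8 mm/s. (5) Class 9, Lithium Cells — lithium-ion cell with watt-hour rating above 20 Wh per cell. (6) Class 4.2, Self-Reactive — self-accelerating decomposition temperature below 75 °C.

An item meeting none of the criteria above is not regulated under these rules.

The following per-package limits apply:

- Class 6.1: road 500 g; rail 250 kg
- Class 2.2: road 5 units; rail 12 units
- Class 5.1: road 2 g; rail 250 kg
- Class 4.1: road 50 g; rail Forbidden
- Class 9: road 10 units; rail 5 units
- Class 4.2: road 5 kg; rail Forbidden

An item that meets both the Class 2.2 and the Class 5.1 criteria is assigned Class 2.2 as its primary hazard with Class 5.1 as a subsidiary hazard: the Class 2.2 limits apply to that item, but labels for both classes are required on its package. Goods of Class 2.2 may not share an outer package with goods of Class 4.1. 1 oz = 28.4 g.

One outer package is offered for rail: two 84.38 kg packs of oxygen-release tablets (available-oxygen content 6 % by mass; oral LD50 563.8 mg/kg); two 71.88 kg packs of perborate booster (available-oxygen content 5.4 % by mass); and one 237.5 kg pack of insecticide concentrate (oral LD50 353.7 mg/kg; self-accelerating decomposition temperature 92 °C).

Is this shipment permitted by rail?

Oxygen-release tablets: available-oxygen content 6 % by mass > 3 % by mass → Class 5.1 (Oxidizer).
Available-oxygen content 5.4 % by mass meets the Class 5.1 criterion (Oxidizer), so the perborate booster is Class 5.1.
With oral LD50 353.7 mg/kg (< 500 mg/kg), the insecticide concentrate falls in Class 6.1.
Total Class 5.1: (two 84.38 kg packs = 168.76 kg) + (two 71.88 kg packs = 143.76 kg) = 312.52 kg.
312.52 kg > 250 kg (rail limit, Class 5.1) — over the limit.
Class 6.1 quantity: 237.5 kg.
237.5 kg is within the rail limit of 250 kg for Class 6.1.
The segregation rule (Class 2.2 with Class 4.1) does not apply to Class 5.1 with Class 6.1.

No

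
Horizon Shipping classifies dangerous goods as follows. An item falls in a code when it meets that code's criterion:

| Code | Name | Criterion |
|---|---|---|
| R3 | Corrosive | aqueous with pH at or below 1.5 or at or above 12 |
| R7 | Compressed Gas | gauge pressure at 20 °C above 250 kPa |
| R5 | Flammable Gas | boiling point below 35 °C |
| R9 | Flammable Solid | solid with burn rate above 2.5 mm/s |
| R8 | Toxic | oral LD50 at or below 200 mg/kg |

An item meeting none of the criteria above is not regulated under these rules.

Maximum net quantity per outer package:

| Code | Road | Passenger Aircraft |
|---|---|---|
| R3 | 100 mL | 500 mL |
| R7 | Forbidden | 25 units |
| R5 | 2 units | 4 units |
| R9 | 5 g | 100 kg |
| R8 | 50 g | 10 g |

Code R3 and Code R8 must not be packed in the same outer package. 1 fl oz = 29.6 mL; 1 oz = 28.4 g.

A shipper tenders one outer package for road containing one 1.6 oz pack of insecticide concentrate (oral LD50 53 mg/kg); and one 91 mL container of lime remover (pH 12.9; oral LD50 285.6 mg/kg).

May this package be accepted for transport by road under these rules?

Insecticide concentrate: oral LD50 53 mg/kg ≤ 200 mg/kg → Code R8 (Toxic).
pH 12.9 meets the Code R3 criterion (Corrosive), so the lime remover is Code R3.
Code R3 quantity: 91 mL.
That is within the Code R3 road limit of 100 mL.
Code R8 quantity: one 1.6 oz pack = 45.44 g.
45.44 g ≤ 50 g (road limit, Code R8) — within limit.
Code R3 and Code R8 may not share an outer package.

No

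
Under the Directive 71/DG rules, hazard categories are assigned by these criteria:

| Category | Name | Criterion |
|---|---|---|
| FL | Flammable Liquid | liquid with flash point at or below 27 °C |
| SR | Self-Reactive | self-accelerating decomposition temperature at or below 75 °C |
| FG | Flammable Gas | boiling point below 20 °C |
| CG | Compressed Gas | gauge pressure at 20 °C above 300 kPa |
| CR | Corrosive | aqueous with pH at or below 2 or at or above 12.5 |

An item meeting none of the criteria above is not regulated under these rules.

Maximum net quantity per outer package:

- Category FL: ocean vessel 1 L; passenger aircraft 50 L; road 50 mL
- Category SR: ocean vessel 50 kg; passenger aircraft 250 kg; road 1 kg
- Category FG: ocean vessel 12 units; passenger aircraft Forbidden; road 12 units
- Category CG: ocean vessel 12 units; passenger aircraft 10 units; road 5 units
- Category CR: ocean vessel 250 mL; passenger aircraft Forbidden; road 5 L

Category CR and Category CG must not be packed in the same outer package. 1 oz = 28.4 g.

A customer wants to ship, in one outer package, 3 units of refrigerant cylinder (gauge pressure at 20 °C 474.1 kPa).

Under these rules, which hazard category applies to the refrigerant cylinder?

With gauge pressure at 20 °C 474.1 kPa (> 300 kPa), the refrigerant cylinder falls in Category CG.

Category CG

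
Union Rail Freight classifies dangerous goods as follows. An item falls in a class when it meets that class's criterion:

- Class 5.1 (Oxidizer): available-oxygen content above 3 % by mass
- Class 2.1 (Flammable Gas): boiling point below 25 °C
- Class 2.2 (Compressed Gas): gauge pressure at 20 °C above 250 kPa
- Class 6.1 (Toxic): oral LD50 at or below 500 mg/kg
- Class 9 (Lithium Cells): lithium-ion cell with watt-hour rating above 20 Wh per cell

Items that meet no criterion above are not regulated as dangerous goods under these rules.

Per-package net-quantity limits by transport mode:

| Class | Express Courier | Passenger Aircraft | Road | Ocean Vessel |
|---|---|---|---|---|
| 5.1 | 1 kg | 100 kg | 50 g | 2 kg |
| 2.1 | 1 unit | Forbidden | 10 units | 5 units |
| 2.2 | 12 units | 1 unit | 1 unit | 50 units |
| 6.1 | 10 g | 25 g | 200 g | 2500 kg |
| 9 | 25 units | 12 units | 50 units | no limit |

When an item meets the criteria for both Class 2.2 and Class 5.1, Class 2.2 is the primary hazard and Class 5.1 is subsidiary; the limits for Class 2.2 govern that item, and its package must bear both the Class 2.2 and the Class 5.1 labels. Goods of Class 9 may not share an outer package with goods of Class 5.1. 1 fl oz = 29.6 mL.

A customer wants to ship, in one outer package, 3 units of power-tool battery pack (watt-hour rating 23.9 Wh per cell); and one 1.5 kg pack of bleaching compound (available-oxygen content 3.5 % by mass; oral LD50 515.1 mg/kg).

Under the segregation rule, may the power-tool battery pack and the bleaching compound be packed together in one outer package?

No

The power-tool battery pack has watt-hour rating 23.9 Wh per cell, which is > 20 Wh per cell, so it is Class 9 (Lithium Cells).
The bleaching compound has available-oxygen content 3.5 % by mass, which is > 3 % by mass, so it is Class 5.1 (Oxidizer).
Class 9 and Class 5.1 may not share an outer package.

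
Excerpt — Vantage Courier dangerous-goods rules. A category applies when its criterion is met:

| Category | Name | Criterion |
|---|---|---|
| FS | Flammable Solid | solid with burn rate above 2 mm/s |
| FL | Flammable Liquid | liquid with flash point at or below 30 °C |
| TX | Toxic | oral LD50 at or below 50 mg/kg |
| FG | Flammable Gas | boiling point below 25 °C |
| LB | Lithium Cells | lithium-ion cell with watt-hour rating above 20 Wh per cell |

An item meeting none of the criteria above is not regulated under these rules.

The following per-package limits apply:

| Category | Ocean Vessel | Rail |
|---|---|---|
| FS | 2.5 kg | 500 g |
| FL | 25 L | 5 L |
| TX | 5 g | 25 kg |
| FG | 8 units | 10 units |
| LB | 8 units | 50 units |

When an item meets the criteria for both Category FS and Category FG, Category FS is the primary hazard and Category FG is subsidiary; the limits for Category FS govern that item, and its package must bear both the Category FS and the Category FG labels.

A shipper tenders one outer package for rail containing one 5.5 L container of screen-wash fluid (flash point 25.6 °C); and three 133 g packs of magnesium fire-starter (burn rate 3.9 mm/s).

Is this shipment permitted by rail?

The screen-wash fluid has flash point 25.6 °C, which is ≤ 30 °C, so it is Category FL (Flammable Liquid).
With burn rate 3.9 mm/s (> 2 mm/s), the magnesium fire-starter falls in Category FS.
Category FL quantity: 5.5 L.
5.5 L > 5 L (rail limit, Category FL) — over the limit.
Category FS quantity: three 133 g packs = 399 g.
399 g ≤ 500 g (rail limit, Category FS) — within limit.

No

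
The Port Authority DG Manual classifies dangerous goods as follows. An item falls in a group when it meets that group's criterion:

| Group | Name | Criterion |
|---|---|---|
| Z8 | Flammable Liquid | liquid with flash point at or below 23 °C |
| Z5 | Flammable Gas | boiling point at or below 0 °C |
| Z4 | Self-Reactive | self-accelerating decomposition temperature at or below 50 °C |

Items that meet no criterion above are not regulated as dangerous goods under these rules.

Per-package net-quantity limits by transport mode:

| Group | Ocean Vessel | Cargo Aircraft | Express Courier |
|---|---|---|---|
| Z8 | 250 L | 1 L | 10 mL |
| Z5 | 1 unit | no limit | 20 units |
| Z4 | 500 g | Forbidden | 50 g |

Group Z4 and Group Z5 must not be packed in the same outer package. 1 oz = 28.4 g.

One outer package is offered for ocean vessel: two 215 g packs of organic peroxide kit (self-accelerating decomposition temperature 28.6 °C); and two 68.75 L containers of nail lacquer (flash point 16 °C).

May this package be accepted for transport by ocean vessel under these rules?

Yes

The organic peroxide kit has self-accelerating decomposition temperature 28.6 °C, which is ≤ 50 °C, so it is Group Z4 (Self-Reactive).
The nail lacquer has flash point 16 °C, which is ≤ 23 °C, so it is Group Z8 (Flammable Liquid).
Group Z4 quantity: two 215 g packs = 430 g.
430 g ≤ 500 g (ocean vessel limit, Group Z4) — within limit.
Group Z8 quantity: two 68.75 L containers = 137.5 L.
That is within the Group Z8 ocean vessel limit of 250 L.
The segregation rule (Group Z4 with Group Z5) does not apply to Group Z4 with Group Z8.
Every hazard group is within its ocean vessel limit and no segregation rule is violated.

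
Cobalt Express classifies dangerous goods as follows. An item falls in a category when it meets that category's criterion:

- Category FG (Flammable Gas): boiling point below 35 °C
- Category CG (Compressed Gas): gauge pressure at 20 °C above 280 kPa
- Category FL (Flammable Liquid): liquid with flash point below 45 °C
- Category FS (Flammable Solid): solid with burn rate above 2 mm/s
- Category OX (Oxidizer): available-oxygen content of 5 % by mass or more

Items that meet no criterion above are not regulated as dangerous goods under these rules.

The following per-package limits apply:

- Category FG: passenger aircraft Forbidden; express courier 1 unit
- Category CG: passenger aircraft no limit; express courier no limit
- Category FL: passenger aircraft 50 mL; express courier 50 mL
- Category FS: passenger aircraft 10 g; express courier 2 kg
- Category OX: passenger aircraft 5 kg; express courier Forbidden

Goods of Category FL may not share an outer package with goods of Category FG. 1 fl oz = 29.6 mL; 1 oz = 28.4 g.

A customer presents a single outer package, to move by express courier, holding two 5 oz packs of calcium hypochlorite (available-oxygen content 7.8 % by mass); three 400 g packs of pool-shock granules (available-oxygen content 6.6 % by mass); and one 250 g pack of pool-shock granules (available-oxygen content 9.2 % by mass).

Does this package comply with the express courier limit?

Calcium hypochlorite: available-oxygen content 7.8 % by mass ≥ 5 % by mass → Category OX (Oxidizer).
The pool-shock granules have available-oxygen content 6.6 % by mass, which is ≥ 5 % by mass, so they are Category OX (Oxidizer).
With available-oxygen content 9.2 % by mass (≥ 5 % by mass), the pool-shock granules fall in Category OX.
Total Category OX: (two 5 oz packs = 284 g) + (three 400 g packs = 1.2 kg) + 250 g = 1.734 kg.
By express courier, Category OX is Forbidden regardless of quantity.

No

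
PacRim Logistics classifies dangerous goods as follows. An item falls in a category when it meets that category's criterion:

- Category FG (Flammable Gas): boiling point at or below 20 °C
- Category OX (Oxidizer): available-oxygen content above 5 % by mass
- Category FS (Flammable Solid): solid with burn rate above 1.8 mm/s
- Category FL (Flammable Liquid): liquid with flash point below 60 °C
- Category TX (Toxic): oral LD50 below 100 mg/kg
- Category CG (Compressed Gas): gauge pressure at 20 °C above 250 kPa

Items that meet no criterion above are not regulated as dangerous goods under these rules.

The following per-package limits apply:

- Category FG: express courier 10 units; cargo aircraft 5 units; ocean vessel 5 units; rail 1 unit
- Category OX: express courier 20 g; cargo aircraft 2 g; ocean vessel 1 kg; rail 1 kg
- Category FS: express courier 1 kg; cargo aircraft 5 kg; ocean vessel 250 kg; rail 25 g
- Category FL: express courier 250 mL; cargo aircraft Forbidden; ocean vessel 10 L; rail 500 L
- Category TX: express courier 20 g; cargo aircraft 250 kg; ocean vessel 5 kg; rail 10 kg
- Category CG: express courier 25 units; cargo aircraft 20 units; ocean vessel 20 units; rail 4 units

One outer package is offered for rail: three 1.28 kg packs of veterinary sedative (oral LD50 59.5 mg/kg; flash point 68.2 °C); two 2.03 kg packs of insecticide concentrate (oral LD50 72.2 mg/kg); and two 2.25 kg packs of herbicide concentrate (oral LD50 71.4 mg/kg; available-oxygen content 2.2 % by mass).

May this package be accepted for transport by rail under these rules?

The veterinary sedative has oral LD50 59.5 mg/kg, which is < 100 mg/kg, so it is Category TX (Toxic).
The insecticide concentrate has oral LD50 72.2 mg/kg, which is < 100 mg/kg, so it is Category TX (Toxic).
The herbicide concentrate has oral LD50 71.4 mg/kg, which is < 100 mg/kg, so it is Category TX (Toxic).
Total Category TX: (three 1.28 kg packs = 3.84 kg) + (two 2.03 kg packs = 4.06 kg) + (two 2.25 kg packs = 4.5 kg) = 12.4 kg.
12.4 kg > 10 kg (rail limit, Category TX) — over the limit.

No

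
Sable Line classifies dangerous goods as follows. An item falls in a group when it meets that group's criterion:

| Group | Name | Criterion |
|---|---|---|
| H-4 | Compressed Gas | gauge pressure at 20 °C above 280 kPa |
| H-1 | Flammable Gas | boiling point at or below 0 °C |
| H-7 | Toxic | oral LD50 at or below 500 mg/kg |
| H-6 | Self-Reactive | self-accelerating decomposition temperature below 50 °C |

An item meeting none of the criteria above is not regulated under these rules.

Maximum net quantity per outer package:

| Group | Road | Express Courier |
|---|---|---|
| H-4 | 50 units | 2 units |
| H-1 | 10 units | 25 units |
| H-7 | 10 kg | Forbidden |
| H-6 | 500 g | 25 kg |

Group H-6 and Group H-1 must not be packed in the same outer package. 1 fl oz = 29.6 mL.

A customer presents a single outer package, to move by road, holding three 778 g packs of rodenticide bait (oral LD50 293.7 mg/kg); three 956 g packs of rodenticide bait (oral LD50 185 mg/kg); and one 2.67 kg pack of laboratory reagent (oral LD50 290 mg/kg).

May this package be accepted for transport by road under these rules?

With oral LD50 293.7 mg/kg (≤ 500 mg/kg), the rodenticide bait falls in Group H-7.
The rodenticide bait has oral LD50 185 mg/kg, which is ≤ 500 mg/kg, so it is Group H-7 (Toxic).
With oral LD50 290 mg/kg (≤ 500 mg/kg), the laboratory reagent falls in Group H-7.
Total Group H-7: (three 778 g packs = 2.334 kg) + (three 956 g packs = 2.868 kg) + 2.67 kg = 7.872 kg.
That is within the Group H-7 road limit of 10 kg.

Yes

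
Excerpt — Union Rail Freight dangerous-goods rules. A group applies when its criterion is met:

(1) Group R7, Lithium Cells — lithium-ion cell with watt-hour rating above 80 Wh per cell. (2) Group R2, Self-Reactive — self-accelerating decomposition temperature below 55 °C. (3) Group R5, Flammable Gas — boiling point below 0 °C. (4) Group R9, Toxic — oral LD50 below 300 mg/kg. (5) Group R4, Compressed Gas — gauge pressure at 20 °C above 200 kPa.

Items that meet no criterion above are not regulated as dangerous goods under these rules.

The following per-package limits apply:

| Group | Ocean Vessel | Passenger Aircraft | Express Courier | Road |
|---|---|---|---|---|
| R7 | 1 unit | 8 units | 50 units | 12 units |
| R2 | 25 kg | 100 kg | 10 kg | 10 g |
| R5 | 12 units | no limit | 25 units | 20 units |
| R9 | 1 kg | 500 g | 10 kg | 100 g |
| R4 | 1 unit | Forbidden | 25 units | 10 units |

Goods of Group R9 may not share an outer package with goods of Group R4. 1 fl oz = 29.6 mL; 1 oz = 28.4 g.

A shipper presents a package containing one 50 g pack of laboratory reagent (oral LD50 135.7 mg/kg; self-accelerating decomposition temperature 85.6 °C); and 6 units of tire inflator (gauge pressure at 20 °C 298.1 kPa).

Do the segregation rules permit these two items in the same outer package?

Laboratory reagent: oral LD50 135.7 mg/kg < 300 mg/kg → Group R9 (Toxic).
Gauge pressure at 20 °C 298.1 kPa meets the Group R4 criterion (Compressed Gas), so the tire inflator is Group R4.
Group R9 and Group R4 may not share an outer package.

No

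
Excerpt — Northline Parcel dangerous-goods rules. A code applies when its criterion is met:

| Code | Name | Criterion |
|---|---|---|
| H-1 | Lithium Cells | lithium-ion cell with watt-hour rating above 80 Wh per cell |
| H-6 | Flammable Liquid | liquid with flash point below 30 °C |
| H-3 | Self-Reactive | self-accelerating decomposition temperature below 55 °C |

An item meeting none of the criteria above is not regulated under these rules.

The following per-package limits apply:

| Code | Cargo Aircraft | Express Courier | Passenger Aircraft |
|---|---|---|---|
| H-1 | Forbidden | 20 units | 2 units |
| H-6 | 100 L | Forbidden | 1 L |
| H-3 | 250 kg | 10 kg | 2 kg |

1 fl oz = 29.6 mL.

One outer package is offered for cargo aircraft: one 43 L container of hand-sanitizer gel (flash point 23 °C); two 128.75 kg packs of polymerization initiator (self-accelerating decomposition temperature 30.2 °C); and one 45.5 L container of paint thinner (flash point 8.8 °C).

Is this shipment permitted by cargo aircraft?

The hand-sanitizer gel has flash point 23 °C, which is < 30 °C, so it is Code H-6 (Flammable Liquid).
With self-accelerating decomposition temperature 30.2 °C (< 55 °C), the polymerization initiator falls in Code H-3.
Flash point 8.8 °C meets the Code H-6 criterion (Flammable Liquid), so the paint thinner is Code H-6.
Code H-6 net quantity: 43 L + 45.5 L = 88.5 L.
88.5 L is within the cargo aircraft limit of 100 L for Code H-6.
Code H-3 quantity: two 128.75 kg packs = 257.5 kg.
That exceeds the Code H-3 cargo aircraft limit of 250 kg.

No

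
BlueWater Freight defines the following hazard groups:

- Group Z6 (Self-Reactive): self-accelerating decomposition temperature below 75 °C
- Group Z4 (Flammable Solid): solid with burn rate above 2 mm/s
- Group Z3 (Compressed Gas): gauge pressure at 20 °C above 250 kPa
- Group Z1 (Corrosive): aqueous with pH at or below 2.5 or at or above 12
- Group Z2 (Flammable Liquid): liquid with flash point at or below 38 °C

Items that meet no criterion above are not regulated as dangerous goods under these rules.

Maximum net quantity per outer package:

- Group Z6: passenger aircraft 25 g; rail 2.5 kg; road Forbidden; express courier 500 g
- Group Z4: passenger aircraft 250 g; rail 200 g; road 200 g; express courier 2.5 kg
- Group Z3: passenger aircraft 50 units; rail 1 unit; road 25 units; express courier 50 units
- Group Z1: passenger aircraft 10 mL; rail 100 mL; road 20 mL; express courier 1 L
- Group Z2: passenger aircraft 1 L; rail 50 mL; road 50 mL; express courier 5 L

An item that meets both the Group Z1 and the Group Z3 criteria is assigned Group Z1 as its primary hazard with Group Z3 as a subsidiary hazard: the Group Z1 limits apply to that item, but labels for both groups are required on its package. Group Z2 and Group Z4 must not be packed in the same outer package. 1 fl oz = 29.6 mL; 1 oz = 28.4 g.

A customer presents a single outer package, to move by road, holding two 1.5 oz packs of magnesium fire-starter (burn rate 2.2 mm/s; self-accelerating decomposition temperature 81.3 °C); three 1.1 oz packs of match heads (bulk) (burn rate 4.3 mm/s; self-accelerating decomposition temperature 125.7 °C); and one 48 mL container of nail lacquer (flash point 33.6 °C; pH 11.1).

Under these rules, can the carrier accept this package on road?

The magnesium fire-starter has burn rate 2.2 mm/s, which is > 2 mm/s, so it is Group Z4 (Flammable Solid).
With burn rate 4.3 mm/s (> 2 mm/s), the match heads (bulk) fall in Group Z4.
The nail lacquer has flash point 33.6 °C, which is ≤ 38 °C, so it is Group Z2 (Flammable Liquid).
Group Z2 quantity: 48 mL.
48 mL ≤ 50 mL (road limit, Group Z2) — within limit.
Total Group Z4: (two 1.5 oz packs = 85.2 g) + (three 1.1 oz packs = 93.72 g) = 178.92 g.
178.92 g is within the road limit of 200 g for Group Z4.
Group Z2 and Group Z4 may not share an outer package.

No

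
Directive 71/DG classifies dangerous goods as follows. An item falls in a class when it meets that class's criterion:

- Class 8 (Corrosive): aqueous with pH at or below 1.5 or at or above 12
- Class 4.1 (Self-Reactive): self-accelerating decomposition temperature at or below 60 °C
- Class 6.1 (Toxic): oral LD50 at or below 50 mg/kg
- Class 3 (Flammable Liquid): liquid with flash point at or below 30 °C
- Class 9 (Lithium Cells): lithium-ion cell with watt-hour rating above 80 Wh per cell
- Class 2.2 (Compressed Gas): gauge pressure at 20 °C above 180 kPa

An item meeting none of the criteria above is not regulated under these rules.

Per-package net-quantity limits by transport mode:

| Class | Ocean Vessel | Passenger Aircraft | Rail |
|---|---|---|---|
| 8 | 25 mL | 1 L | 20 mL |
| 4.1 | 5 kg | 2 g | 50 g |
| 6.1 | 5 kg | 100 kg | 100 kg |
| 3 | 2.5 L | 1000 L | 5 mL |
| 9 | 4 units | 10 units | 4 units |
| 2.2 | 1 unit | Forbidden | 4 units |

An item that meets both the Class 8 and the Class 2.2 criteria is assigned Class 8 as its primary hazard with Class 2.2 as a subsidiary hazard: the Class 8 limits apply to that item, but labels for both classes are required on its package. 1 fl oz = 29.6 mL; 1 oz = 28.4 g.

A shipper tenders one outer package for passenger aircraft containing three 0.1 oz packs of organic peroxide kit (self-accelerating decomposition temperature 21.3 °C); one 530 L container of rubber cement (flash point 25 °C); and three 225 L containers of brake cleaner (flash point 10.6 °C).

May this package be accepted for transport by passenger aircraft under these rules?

No

The organic peroxide kit has self-accelerating decomposition temperature 21.3 °C, which is ≤ 60 °C, so it is Class 4.1 (Self-Reactive).
The rubber cement has flash point 25 °C, which is ≤ 30 °C, so it is Class 3 (Flammable Liquid).
Brake cleaner: flash point 10.6 °C ≤ 30 °C → Class 3 (Flammable Liquid).
Class 3 net quantity: 530 L + (three 225 L containers = 675 L) = 1205 L.
That exceeds the Class 3 passenger aircraft limit of 1000 L.
Class 4.1 quantity: three 0.1 oz packs = 8.52 g.
8.52 g exceeds the passenger aircraft limit of 2 g for Class 4.1.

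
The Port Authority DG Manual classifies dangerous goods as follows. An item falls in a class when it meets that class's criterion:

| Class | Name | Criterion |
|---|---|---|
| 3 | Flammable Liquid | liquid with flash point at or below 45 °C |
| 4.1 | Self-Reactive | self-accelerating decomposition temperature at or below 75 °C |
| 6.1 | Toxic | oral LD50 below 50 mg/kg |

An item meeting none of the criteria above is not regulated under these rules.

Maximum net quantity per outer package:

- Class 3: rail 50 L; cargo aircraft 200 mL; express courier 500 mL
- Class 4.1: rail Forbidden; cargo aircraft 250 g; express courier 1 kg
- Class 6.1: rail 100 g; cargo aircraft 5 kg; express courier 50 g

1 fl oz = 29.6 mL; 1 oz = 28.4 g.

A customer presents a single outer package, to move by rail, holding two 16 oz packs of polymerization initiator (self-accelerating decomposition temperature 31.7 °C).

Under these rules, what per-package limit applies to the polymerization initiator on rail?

The polymerization initiator has self-accelerating decomposition temperature 31.7 °C, which is ≤ 75 °C, so it is Class 4.1 (Self-Reactive).
The rail limit for Class 4.1 is Forbidden.

Forbidden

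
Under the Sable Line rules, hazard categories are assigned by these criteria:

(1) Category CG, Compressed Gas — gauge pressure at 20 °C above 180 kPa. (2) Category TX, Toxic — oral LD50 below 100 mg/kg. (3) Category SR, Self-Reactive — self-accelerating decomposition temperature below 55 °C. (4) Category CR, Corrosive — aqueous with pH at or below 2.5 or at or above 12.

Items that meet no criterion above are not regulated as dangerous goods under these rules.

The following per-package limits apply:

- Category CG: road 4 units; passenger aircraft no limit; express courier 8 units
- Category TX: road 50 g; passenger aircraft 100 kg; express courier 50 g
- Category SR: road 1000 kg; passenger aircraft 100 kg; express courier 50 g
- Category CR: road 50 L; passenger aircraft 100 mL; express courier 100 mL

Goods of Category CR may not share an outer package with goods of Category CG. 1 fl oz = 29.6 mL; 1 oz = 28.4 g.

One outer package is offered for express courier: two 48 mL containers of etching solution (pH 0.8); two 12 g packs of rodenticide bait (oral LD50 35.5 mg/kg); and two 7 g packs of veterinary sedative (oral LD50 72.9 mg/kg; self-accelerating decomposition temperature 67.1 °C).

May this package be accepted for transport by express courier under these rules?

Yes

With pH 0.8 (≤ 2.5), the etching solution falls in Category CR.
The rodenticide bait has oral LD50 35.5 mg/kg, which is < 100 mg/kg, so it is Category TX (Toxic).
The veterinary sedative has oral LD50 72.9 mg/kg, which is < 100 mg/kg, so it is Category TX (Toxic).
Category TX net quantity: (two 12 g packs = 24 g) + (two 7 g packs = 14 g) = 38 g.
That is within the Category TX express courier limit of 50 g.
Category CR quantity: two 48 mL containers = 96 mL.
96 mL is within the express courier limit of 100 mL for Category CR.
The segregation rule (Category CR with Category CG) does not apply to Category TX with Category CR.
Every hazard category is within its express courier limit and no segregation rule is violated.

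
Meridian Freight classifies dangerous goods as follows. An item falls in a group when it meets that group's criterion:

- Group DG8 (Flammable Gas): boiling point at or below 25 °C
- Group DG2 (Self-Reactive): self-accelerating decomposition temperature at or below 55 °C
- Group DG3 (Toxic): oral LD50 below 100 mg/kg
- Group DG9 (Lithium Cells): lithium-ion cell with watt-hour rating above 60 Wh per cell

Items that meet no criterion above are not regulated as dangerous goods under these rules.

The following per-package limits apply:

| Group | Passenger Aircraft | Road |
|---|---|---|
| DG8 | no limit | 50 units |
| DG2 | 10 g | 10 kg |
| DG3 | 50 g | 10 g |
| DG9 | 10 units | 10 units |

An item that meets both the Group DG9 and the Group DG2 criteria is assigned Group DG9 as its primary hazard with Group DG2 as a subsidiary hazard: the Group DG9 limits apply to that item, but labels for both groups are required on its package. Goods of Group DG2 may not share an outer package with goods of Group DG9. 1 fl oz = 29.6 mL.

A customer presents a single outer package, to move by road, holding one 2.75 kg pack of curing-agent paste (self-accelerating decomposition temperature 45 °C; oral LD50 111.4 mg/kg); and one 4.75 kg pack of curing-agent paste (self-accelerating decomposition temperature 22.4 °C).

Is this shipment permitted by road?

Yes

With self-accelerating decomposition temperature 45 °C (≤ 55 °C), the curing-agent paste falls in Group DG2.
Curing-agent paste: self-accelerating decomposition temperature 22.4 °C ≤ 55 °C → Group DG2 (Self-Reactive).
Total Group DG2: 2.75 kg + 4.75 kg = 7.5 kg.
7.5 kg ≤ 10 kg (road limit, Group DG2) — within limit.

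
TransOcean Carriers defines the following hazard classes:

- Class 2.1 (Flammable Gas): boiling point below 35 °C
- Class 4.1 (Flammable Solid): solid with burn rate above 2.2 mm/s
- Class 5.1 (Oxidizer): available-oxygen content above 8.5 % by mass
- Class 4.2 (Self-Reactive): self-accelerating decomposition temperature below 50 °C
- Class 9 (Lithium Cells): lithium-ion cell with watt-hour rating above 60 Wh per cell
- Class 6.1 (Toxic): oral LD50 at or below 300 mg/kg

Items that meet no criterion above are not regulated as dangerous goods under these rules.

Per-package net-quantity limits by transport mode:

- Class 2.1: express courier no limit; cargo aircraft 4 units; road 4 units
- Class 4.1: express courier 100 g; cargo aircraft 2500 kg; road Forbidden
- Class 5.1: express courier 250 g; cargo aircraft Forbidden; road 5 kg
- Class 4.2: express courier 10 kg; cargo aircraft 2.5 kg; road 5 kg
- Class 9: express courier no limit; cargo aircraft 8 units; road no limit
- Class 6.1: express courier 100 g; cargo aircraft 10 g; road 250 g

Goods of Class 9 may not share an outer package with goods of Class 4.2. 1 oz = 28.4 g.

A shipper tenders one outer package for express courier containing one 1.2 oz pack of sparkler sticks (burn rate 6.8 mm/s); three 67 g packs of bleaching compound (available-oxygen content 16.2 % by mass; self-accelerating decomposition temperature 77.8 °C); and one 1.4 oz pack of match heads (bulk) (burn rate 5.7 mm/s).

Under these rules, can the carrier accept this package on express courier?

Sparkler sticks: burn rate 6.8 mm/s > 2.2 mm/s → Class 4.1 (Flammable Solid).
Available-oxygen content 16.2 % by mass meets the Class 5.1 criterion (Oxidizer), so the bleaching compound is Class 5.1.
With burn rate 5.7 mm/s (> 2.2 mm/s), the match heads (bulk) fall in Class 4.1.
Total Class 4.1: (one 1.2 oz pack = 34.08 g) + (one 1.4 oz pack = 39.76 g) = 73.84 g.
73.84 g ≤ 100 g (express courier limit, Class 4.1) — within limit.
Class 5.1 quantity: three 67 g packs = 201 g.
That is within the Class 5.1 express courier limit of 250 g.
The segregation rule (Class 9 with Class 4.2) does not apply to Class 4.1 with Class 5.1.
Every hazard class is within its express courier limit and no segregation rule is violated.

Yes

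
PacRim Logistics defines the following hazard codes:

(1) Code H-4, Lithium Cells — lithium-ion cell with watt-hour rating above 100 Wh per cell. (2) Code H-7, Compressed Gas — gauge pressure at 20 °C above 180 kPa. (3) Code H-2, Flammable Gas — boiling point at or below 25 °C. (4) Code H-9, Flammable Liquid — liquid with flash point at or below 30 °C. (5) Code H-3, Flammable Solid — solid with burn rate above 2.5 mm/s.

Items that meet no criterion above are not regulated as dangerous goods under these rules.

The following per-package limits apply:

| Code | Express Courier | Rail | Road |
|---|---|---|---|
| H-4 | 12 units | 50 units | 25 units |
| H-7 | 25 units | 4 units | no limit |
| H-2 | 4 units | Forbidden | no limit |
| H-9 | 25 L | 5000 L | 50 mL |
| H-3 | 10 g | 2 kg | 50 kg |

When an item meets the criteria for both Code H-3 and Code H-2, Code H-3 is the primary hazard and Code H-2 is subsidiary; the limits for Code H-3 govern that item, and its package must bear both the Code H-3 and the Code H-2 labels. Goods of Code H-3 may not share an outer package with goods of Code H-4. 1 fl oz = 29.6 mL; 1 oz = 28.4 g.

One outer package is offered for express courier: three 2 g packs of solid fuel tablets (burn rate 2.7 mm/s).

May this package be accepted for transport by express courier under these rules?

Solid fuel tablets: burn rate 2.7 mm/s > 2.5 mm/s → Code H-3 (Flammable Solid).
Code H-3 quantity: three 2 g packs = 6 g.
6 g is within the express courier limit of 10 g for Code H-3.

Yes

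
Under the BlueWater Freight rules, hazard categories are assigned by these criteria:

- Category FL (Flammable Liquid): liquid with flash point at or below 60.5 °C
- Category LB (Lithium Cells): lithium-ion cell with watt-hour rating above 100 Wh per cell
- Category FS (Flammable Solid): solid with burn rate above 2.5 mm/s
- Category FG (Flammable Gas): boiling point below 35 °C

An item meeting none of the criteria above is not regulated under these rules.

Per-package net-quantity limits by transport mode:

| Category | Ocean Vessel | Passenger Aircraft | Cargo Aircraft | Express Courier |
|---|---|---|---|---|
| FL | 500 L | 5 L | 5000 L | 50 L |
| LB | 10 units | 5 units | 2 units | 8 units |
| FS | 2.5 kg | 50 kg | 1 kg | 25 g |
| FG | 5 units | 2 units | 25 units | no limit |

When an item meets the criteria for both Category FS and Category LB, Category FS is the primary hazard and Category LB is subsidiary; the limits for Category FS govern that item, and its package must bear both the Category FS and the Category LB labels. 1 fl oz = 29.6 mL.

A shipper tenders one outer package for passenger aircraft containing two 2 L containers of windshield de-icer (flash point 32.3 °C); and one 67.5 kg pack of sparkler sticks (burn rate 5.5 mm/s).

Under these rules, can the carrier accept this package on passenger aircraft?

The windshield de-icer has flash point 32.3 °C, which is ≤ 60.5 °C, so it is Category FL (Flammable Liquid).
The sparkler sticks have burn rate 5.5 mm/s, which is > 2.5 mm/s, so they are Category FS (Flammable Solid).
Category FL quantity: two 2 L containers = 4 L.
4 L ≤ 5 L (passenger aircraft limit, Category FL) — within limit.
Category FS quantity: 67.5 kg.
67.5 kg exceeds the passenger aircraft limit of 50 kg for Category FS.

No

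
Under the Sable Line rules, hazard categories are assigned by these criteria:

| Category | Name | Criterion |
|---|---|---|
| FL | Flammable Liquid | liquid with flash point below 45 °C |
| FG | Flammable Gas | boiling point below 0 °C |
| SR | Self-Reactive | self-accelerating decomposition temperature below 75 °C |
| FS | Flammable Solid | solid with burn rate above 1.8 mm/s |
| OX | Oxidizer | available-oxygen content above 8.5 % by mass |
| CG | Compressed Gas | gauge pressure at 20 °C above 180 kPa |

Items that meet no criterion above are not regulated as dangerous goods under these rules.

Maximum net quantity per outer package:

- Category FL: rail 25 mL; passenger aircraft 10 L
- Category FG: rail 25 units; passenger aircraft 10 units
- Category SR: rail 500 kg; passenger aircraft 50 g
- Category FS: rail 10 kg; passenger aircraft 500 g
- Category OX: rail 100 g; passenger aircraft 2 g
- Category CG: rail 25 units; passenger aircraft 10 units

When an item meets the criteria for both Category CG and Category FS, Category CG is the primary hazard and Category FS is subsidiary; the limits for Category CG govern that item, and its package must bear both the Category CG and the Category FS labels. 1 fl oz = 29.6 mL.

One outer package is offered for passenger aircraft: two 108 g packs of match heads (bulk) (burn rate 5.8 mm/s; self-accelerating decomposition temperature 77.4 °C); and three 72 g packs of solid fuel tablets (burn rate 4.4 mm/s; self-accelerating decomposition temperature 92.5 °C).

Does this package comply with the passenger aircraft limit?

Yes

The match heads (bulk) have burn rate 5.8 mm/s, which is > 1.8 mm/s, so they are Category FS (Flammable Solid).
The solid fuel tablets have burn rate 4.4 mm/s, which is > 1.8 mm/s, so they are Category FS (Flammable Solid).
Total Category FS: (two 108 g packs = 216 g) + (three 72 g packs = 216 g) = 432 g.
That is within the Category FS passenger aircraft limit of 500 g.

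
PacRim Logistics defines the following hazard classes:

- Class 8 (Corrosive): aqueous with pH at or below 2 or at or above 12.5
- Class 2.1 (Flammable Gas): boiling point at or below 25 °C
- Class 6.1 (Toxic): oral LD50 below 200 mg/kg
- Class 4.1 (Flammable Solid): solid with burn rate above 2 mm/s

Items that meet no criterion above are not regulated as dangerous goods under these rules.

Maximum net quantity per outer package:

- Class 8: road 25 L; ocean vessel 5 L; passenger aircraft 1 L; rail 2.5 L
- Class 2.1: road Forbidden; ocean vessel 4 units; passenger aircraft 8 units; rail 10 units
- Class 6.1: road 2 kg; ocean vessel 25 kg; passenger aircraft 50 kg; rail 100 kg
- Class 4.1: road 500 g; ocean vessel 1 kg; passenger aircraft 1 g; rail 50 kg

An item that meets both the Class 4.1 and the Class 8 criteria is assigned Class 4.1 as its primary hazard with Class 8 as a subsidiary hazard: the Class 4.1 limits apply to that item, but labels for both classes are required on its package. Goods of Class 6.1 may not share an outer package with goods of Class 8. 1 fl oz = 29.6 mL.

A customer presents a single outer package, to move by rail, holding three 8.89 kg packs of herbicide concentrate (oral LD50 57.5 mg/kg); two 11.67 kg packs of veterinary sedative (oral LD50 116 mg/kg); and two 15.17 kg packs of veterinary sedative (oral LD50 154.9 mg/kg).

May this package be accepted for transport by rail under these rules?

Yes

Herbicide concentrate: oral LD50 57.5 mg/kg < 200 mg/kg → Class 6.1 (Toxic).
Oral LD50 116 mg/kg meets the Class 6.1 criterion (Toxic), so the veterinary sedative is Class 6.1.
The veterinary sedative has oral LD50 154.9 mg/kg, which is < 200 mg/kg, so it is Class 6.1 (Toxic).
Total Class 6.1: (three 8.89 kg packs = 26.67 kg) + (two 11.67 kg packs = 23.34 kg) + (two 15.17 kg packs = 30.34 kg) = 80.35 kg.
80.35 kg is within the rail limit of 100 kg for Class 6.1.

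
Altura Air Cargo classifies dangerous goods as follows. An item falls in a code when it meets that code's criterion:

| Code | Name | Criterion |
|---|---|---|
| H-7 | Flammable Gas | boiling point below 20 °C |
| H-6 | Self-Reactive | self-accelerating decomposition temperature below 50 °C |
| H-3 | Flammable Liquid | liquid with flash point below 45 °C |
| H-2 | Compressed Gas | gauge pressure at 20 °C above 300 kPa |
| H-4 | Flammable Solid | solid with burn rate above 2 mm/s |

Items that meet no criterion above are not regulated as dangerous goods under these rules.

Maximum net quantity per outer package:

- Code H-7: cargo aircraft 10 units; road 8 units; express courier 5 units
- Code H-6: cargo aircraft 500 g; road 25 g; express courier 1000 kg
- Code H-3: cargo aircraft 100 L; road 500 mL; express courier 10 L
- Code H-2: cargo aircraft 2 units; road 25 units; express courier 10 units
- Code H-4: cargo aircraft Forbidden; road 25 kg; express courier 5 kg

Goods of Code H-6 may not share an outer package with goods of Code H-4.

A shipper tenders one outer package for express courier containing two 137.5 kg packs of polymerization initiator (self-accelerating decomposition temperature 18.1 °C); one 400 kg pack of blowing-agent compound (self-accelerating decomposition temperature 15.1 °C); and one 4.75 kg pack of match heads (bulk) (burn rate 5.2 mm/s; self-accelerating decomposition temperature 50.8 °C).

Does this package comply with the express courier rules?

With self-accelerating decomposition temperature 18.1 °C (< 50 °C), the polymerization initiator falls in Code H-6.
Blowing-agent compound: self-accelerating decomposition temperature 15.1 °C < 50 °C → Code H-6 (Self-Reactive).
Match heads (bulk): burn rate 5.2 mm/s > 2 mm/s → Code H-4 (Flammable Solid).
Total Code H-6: (two 137.5 kg packs = 275 kg) + 400 kg = 675 kg.
675 kg is within the express courier limit of 1000 kg for Code H-6.
Code H-4 quantity: 4.75 kg.
4.75 kg is within the express courier limit of 5 kg for Code H-4.
Code H-6 and Code H-4 may not share an outer package.

No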